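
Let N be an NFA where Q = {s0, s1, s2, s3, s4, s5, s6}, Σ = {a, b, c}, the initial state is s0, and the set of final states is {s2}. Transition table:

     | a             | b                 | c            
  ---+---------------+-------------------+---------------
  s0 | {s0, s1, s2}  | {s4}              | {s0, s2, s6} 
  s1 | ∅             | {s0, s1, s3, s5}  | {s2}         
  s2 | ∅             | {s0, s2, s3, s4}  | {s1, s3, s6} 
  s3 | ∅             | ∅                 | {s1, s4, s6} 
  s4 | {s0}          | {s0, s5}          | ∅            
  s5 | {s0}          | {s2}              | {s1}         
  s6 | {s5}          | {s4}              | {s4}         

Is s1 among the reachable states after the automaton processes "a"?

Start in {s0}.
Read 'a': s0→{s0, s1, s2}; now {s0, s1, s2}.
State s1 is in {s0, s1, s2}.

Yes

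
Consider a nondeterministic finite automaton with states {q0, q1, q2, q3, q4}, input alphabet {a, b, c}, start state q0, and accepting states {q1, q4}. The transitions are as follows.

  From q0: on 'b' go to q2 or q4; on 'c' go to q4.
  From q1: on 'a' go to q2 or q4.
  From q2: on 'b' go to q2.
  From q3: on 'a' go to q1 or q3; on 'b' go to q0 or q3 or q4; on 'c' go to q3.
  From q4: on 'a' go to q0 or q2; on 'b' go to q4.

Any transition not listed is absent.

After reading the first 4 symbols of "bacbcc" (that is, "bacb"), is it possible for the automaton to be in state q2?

No

Start in {q0}.
Read 'b': q0→{q2, q4}; now {q2, q4}.
Read 'a': q2→∅, q4→{q0, q2}; now {q0, q2}.
Read 'c': q0→{q4}, q2→∅; now {q4}.
Read 'b': q4→{q4}; now {q4}.
State q2 is not in {q4}.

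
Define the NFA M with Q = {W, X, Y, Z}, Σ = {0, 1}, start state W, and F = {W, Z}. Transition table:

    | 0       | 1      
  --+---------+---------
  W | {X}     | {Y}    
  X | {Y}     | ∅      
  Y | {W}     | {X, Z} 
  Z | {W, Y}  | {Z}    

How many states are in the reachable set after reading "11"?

Start in {W}.
Read '1': {W} → {Y}.
Read '1': {Y} → {X, Z}.
That set has 2 states.

2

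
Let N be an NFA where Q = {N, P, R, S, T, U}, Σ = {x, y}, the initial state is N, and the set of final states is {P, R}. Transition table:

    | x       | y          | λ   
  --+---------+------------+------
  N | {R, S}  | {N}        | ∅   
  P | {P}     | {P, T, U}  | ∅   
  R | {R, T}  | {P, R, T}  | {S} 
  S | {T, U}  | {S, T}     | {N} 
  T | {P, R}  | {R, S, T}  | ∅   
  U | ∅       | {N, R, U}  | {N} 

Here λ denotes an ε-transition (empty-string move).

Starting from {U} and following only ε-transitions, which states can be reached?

Begin with {U}.
ε-move U → N; add N.

{N, U}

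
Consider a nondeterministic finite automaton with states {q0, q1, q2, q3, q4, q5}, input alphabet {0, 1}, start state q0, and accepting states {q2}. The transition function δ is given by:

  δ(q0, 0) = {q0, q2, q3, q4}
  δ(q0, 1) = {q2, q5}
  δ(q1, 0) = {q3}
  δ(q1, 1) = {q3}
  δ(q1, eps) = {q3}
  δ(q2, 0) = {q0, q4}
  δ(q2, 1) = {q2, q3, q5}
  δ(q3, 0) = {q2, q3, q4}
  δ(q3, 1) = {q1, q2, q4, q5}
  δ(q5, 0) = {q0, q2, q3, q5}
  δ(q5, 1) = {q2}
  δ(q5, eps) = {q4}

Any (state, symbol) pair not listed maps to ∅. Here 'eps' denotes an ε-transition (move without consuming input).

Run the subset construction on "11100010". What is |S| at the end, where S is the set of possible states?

5

Start in {q0}.
Read '1': q0→{q2, q5}; union {q2, q5}; ε-closure = {q2, q4, q5}.
Read '1': q2→{q2, q3, q5}, q4→∅, q5→{q2}; union {q2, q3, q5}; ε-closure = {q2, q3, q4, q5}.
Read '1': q2→{q2, q3, q5}, q3→{q1, q2, q4, q5}, q4→∅, q5→{q2}; now {q1, q2, q3, q4, q5}.
Read '0': q1→{q3}, q2→{q0, q4}, q3→{q2, q3, q4}, q4→∅, q5→{q0, q2, q3, q5}; now {q0, q2, q3, q4, q5}.
Read '0': q0→{q0, q2, q3, q4}, q2→{q0, q4}, q3→{q2, q3, q4}, q4→∅, q5→{q0, q2, q3, q5}; now {q0, q2, q3, q4, q5}.
Read '0': q0→{q0, q2, q3, q4}, q2→{q0, q4}, q3→{q2, q3, q4}, q4→∅, q5→{q0, q2, q3, q5}; now {q0, q2, q3, q4, q5}.
Read '1': q0→{q2, q5}, q2→{q2, q3, q5}, q3→{q1, q2, q4, q5}, q4→∅, q5→{q2}; now {q1, q2, q3, q4, q5}.
Read '0': q1→{q3}, q2→{q0, q4}, q3→{q2, q3, q4}, q4→∅, q5→{q0, q2, q3, q5}; now {q0, q2, q3, q4, q5}.
That set has 5 states.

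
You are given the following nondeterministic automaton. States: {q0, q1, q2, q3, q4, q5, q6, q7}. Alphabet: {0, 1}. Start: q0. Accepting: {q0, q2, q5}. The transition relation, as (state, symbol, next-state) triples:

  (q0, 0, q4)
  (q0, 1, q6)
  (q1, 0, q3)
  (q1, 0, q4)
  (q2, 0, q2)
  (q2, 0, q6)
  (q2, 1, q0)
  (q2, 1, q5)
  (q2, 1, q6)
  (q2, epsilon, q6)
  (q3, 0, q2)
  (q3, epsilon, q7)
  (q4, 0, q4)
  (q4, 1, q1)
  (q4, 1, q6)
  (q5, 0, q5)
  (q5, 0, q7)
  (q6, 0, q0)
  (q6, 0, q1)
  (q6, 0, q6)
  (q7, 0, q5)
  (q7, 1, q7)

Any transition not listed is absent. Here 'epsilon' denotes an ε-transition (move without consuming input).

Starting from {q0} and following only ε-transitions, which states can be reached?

{q0}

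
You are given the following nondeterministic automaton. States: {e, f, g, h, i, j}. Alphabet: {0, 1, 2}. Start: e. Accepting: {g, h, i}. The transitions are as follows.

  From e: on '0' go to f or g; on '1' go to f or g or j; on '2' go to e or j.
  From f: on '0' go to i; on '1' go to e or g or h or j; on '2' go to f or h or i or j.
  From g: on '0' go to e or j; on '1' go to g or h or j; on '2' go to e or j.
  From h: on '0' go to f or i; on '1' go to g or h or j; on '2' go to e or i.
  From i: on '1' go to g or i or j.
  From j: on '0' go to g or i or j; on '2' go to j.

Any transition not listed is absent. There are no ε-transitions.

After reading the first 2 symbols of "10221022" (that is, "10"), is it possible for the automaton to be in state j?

Start in {e}.
Read '1': {e} → {f, g, j}.
Read '0': {f, g, j} → {e, g, i, j}.
State j is in {e, g, i, j}.

Yes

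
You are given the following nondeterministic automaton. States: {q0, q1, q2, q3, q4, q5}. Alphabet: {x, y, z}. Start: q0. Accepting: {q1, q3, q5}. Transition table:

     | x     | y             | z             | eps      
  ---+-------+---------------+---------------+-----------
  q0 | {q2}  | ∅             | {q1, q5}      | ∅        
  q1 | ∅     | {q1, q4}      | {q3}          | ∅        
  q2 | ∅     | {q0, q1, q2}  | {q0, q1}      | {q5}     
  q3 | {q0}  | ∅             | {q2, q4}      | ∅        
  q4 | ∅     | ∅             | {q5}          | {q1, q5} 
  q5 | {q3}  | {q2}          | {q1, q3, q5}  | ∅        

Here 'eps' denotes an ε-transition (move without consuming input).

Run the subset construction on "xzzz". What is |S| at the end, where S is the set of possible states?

6

Start in {q0}.
Read 'x': q0→{q2}; union {q2}; ε-closure = {q2, q5}.
Read 'z': q2→{q0, q1}, q5→{q1, q3, q5}; now {q0, q1, q3, q5}.
Read 'z': q0→{q1, q5}, q1→{q3}, q3→{q2, q4}, q5→{q1, q3, q5}; now {q1, q2, q3, q4, q5}.
Read 'z': q1→{q3}, q2→{q0, q1}, q3→{q2, q4}, q4→{q5}, q5→{q1, q3, q5}; now {q0, q1, q2, q3, q4, q5}.
That set has 6 states.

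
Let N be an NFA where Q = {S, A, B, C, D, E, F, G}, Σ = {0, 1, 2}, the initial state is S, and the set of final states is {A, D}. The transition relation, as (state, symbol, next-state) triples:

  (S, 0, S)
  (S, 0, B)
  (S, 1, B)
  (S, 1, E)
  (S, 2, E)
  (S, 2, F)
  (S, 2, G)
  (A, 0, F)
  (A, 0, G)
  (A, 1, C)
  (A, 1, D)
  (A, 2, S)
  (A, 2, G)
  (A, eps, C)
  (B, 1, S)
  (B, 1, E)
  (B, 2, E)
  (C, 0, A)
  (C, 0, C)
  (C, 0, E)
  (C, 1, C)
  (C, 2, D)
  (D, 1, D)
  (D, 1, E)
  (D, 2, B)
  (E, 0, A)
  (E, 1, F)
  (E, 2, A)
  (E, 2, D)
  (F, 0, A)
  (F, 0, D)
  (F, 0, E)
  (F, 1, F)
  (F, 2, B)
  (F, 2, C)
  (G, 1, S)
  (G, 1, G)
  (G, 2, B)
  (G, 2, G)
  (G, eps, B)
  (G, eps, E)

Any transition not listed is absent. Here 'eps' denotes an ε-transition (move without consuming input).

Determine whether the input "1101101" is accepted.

Yes

Start in {S}.
Read '1': S→{B, E}; now {B, E}.
Read '1': B→{S, E}, E→{F}; now {S, E, F}.
Read '0': S→{S, B}, E→{A}, F→{A, D, E}; union {S, A, B, D, E}; ε-closure = {S, A, B, C, D, E}.
Read '1': S→{B, E}, A→{C, D}, B→{S, E}, C→{C}, D→{D, E}, E→{F}; now {S, B, C, D, E, F}.
Read '1': S→{B, E}, B→{S, E}, C→{C}, D→{D, E}, E→{F}, F→{F}; now {S, B, C, D, E, F}.
Read '0': S→{S, B}, B→∅, C→{A, C, E}, D→∅, E→{A}, F→{A, D, E}; now {S, A, B, C, D, E}.
Read '1': S→{B, E}, A→{C, D}, B→{S, E}, C→{C}, D→{D, E}, E→{F}; now {S, B, C, D, E, F}.
The final set {S, B, C, D, E, F} contains the accepting state D.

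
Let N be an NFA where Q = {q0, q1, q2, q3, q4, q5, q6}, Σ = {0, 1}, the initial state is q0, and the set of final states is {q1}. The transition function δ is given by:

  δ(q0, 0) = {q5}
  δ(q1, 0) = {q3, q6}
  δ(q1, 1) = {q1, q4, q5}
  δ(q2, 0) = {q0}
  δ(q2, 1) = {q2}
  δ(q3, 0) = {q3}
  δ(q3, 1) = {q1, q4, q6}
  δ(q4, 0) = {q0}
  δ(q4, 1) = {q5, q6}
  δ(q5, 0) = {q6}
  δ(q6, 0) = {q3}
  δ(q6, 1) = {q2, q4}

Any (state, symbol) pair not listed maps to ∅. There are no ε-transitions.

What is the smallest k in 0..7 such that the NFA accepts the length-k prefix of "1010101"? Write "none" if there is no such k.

none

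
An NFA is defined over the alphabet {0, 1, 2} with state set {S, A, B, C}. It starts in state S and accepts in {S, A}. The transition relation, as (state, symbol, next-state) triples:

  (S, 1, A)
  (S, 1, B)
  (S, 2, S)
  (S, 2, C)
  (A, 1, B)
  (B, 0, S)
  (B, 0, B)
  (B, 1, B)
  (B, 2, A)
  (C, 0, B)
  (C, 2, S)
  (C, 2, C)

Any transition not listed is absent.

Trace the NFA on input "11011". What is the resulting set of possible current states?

{B}

Start in {S}.
Read '1': {S} → {A, B}.
Read '1': {A, B} → {B}.
Read '0': {B} → {S, B}.
Read '1': {S, B} → {A, B}.
Read '1': {A, B} → {B}.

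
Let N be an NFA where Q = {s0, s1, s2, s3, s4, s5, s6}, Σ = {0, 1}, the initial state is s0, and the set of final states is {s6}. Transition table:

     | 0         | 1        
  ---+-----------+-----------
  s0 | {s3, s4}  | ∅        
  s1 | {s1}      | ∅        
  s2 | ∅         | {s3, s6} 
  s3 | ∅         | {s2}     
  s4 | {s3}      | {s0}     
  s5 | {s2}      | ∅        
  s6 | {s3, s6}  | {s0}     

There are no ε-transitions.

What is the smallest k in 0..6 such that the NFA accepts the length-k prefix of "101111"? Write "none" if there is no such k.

none

Start in {s0}.
Read '1': {s0} → ∅.
The set is empty and remains empty for the remaining 5 symbols.
No reachable set along the way intersects F.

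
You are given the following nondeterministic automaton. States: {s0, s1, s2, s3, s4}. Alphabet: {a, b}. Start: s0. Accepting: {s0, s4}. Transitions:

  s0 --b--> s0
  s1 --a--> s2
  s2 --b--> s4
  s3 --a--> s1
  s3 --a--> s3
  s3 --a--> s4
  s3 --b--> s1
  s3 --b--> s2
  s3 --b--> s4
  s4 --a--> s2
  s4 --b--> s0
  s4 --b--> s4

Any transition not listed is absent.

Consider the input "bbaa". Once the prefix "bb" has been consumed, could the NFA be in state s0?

Start in {s0}.
Read 'b': s0→{s0}; now {s0}.
Read 'b': s0→{s0}; now {s0}.
State s0 is in {s0}.

Yes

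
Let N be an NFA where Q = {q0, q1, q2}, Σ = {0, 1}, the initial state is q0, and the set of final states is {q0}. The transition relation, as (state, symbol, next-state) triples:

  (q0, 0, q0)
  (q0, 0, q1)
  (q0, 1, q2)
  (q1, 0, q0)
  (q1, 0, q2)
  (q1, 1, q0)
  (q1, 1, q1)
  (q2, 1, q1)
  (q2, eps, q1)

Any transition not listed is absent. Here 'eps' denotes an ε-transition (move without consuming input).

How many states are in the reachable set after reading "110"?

3

Start in {q0}.
Read '1': {q0} → {q1, q2}.
Read '1': {q1, q2} → {q0, q1}.
Read '0': {q0, q1} → {q0, q1, q2}.
That set has 3 states.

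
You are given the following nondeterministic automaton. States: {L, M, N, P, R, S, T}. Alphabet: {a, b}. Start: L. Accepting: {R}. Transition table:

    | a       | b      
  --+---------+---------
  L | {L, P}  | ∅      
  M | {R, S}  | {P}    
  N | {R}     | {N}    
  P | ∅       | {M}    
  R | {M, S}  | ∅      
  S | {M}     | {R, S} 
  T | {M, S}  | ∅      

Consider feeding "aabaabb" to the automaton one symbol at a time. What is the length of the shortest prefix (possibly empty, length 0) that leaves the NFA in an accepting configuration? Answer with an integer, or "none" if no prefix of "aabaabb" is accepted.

4

Start in {L}.
Read 'a': L→{L, P}; now {L, P}.
Read 'a': L→{L, P}, P→∅; now {L, P}.
Read 'b': L→∅, P→{M}; now {M}.
Read 'a': M→{R, S}; now {R, S}.
None of the earlier sets intersect F, but {R, S} does.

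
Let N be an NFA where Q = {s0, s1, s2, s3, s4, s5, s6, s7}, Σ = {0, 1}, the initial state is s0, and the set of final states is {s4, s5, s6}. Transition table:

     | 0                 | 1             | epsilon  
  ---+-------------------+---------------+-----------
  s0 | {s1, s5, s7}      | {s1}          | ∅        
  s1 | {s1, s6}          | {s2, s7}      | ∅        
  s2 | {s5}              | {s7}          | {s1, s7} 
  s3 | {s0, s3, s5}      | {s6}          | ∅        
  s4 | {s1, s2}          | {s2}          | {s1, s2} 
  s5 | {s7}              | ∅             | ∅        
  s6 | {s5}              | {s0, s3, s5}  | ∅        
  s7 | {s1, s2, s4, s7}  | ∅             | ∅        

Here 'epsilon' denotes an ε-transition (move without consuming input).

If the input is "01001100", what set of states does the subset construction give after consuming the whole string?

{s1, s2, s4, s5, s6, s7}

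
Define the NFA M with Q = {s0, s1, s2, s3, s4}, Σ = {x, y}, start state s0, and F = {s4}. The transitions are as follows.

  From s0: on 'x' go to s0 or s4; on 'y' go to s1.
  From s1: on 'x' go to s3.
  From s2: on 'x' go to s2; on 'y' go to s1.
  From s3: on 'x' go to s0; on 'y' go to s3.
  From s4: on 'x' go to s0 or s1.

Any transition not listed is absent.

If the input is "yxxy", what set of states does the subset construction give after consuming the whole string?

{s1}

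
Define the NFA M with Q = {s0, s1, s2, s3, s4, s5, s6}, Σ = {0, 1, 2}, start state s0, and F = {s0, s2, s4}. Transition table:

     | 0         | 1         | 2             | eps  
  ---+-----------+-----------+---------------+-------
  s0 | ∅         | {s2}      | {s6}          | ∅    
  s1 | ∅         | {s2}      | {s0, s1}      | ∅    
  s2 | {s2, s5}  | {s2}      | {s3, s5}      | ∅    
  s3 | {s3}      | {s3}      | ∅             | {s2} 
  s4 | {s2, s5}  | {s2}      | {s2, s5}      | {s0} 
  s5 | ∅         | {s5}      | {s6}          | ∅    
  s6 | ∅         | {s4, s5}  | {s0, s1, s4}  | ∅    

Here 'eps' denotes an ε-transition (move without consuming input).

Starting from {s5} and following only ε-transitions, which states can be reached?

{s5}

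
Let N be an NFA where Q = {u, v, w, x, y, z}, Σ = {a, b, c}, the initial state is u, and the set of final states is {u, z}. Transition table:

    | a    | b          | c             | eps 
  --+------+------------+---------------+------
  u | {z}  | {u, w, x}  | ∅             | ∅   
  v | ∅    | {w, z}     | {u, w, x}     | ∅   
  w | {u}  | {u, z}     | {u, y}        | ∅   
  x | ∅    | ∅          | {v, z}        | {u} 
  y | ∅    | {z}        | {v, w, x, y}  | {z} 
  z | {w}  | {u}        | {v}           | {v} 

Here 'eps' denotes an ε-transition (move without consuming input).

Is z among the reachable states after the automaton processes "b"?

No

Start in {u}.
Read 'b': {u} → {u, w, x}.
State z is not in {u, w, x}.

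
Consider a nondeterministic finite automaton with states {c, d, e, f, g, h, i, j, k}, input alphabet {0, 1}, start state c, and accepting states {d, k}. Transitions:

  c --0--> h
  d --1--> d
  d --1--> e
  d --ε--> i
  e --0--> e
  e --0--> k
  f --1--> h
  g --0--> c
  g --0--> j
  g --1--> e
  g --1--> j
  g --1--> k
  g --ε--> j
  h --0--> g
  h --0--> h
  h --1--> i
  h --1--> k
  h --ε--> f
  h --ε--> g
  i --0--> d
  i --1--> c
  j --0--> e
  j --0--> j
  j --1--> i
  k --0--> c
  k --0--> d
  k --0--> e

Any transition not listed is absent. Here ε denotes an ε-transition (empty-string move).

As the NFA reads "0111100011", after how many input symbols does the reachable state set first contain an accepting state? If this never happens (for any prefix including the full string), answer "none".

2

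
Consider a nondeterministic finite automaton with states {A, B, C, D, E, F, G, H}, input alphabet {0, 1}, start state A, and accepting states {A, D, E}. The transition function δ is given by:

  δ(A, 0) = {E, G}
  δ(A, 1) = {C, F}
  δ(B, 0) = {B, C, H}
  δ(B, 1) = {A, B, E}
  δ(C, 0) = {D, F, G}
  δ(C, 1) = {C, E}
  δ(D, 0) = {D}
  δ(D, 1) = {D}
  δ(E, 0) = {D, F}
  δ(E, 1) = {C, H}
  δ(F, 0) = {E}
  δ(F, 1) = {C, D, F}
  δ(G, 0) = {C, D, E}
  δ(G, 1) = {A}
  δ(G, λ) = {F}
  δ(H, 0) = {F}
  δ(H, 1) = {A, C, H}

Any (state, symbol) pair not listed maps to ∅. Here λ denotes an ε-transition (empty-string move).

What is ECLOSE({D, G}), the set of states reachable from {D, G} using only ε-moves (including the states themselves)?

Begin with {D, G}.
ε-move G → F; add F.

{D, F, G}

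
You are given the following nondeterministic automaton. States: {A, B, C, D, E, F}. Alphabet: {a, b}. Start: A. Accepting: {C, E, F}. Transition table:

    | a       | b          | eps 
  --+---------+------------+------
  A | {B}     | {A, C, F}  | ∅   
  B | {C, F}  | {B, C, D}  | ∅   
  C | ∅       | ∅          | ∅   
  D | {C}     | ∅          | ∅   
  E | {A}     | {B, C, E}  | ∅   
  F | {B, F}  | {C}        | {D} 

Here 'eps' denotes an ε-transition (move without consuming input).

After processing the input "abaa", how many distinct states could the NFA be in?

4

Start in {A}.
Read 'a': {A} → {B}.
Read 'b': {B} → {B, C, D}.
Read 'a': {B, C, D} → {C, D, F}.
Read 'a': {C, D, F} → {B, C, D, F}.
That set has 4 states.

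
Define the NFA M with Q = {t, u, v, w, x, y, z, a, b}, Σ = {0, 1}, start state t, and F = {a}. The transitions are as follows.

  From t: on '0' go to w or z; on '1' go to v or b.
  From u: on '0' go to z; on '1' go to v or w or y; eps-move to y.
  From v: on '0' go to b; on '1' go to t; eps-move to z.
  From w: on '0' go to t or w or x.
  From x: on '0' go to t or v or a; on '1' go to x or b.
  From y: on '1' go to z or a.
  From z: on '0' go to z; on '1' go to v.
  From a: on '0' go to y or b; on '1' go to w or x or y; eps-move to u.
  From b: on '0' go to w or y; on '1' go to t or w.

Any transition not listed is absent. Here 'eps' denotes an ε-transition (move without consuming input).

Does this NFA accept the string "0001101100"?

Yes

Start in {t}.
Read '0': {t} → {w, z}.
Read '0': {w, z} → {t, w, x, z}.
Read '0': {t, w, x, z} → {t, u, v, w, x, y, z, a}.
Read '1': {t, u, v, w, x, y, z, a} → {t, u, v, w, x, y, z, a, b}.
Read '1': {t, u, v, w, x, y, z, a, b} → {t, u, v, w, x, y, z, a, b}.
Read '0': {t, u, v, w, x, y, z, a, b} → {t, u, v, w, x, y, z, a, b}.
Read '1': {t, u, v, w, x, y, z, a, b} → {t, u, v, w, x, y, z, a, b}.
Read '1': {t, u, v, w, x, y, z, a, b} → {t, u, v, w, x, y, z, a, b}.
Read '0': {t, u, v, w, x, y, z, a, b} → {t, u, v, w, x, y, z, a, b}.
Read '0': {t, u, v, w, x, y, z, a, b} → {t, u, v, w, x, y, z, a, b}.
The final set {t, u, v, w, x, y, z, a, b} contains the accepting state a.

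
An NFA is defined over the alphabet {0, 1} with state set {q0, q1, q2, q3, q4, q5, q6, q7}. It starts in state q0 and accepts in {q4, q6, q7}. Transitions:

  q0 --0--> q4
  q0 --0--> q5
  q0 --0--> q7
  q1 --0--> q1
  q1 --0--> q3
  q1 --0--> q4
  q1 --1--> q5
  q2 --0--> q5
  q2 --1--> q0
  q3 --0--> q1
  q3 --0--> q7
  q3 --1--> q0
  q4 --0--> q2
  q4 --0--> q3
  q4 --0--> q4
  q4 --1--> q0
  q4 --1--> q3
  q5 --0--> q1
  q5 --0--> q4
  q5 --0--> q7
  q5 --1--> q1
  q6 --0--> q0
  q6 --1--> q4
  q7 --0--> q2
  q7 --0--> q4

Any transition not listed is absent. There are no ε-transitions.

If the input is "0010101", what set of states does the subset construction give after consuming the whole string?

{q0, q1, q3, q5}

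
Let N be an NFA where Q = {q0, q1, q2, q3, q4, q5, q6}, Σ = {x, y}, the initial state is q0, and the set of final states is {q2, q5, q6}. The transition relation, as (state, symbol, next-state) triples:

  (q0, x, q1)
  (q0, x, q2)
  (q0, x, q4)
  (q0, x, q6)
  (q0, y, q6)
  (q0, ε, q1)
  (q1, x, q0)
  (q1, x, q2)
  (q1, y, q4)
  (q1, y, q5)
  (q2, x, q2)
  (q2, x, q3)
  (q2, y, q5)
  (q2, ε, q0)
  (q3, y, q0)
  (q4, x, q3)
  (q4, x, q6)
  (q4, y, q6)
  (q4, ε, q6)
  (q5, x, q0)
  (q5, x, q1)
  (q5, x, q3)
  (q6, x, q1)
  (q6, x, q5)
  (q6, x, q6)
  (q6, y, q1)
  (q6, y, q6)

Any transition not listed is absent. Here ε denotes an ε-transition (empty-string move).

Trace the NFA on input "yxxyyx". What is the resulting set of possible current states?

Start: ε-closure({q0}) = {q0, q1}.
Read 'y': q0→{q6}, q1→{q4, q5}; now {q4, q5, q6}.
Read 'x': q4→{q3, q6}, q5→{q0, q1, q3}, q6→{q1, q5, q6}; now {q0, q1, q3, q5, q6}.
Read 'x': q0→{q1, q2, q4, q6}, q1→{q0, q2}, q3→∅, q5→{q0, q1, q3}, q6→{q1, q5, q6}; now {q0, q1, q2, q3, q4, q5, q6}.
Read 'y': q0→{q6}, q1→{q4, q5}, q2→{q5}, q3→{q0}, q4→{q6}, q5→∅, q6→{q1, q6}; now {q0, q1, q4, q5, q6}.
Read 'y': q0→{q6}, q1→{q4, q5}, q4→{q6}, q5→∅, q6→{q1, q6}; now {q1, q4, q5, q6}.
Read 'x': q1→{q0, q2}, q4→{q3, q6}, q5→{q0, q1, q3}, q6→{q1, q5, q6}; now {q0, q1, q2, q3, q5, q6}.

{q0, q1, q2, q3, q5, q6}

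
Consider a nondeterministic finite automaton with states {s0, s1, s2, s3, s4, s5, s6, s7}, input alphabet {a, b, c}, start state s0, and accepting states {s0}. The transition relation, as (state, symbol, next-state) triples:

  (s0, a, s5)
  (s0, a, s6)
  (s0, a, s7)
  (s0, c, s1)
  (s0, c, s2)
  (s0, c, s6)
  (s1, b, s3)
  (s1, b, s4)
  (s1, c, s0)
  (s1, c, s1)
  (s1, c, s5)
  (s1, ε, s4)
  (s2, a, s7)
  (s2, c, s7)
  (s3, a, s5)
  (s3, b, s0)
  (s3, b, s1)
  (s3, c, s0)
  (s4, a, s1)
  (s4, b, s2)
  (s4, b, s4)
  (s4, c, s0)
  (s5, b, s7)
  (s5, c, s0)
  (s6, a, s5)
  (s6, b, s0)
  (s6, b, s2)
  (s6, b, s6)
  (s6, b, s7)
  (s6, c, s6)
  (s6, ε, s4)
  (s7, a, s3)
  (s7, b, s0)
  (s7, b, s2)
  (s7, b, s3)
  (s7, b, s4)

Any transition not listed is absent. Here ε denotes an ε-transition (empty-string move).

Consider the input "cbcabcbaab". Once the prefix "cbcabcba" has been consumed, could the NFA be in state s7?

Start in {s0}.
Read 'c': s0→{s1, s2, s6}; union {s1, s2, s6}; ε-closure = {s1, s2, s4, s6}.
Read 'b': s1→{s3, s4}, s2→∅, s4→{s2, s4}, s6→{s0, s2, s6, s7}; now {s0, s2, s3, s4, s6, s7}.
Read 'c': s0→{s1, s2, s6}, s2→{s7}, s3→{s0}, s4→{s0}, s6→{s6}, s7→∅; union {s0, s1, s2, s6, s7}; ε-closure = {s0, s1, s2, s4, s6, s7}.
Read 'a': s0→{s5, s6, s7}, s1→∅, s2→{s7}, s4→{s1}, s6→{s5}, s7→{s3}; union {s1, s3, s5, s6, s7}; ε-closure = {s1, s3, s4, s5, s6, s7}.
Read 'b': s1→{s3, s4}, s3→{s0, s1}, s4→{s2, s4}, s5→{s7}, s6→{s0, s2, s6, s7}, s7→{s0, s2, s3, s4}; now {s0, s1, s2, s3, s4, s6, s7}.
Read 'c': s0→{s1, s2, s6}, s1→{s0, s1, s5}, s2→{s7}, s3→{s0}, s4→{s0}, s6→{s6}, s7→∅; union {s0, s1, s2, s5, s6, s7}; ε-closure = {s0, s1, s2, s4, s5, s6, s7}.
Read 'b': s0→∅, s1→{s3, s4}, s2→∅, s4→{s2, s4}, s5→{s7}, s6→{s0, s2, s6, s7}, s7→{s0, s2, s3, s4}; now {s0, s2, s3, s4, s6, s7}.
Read 'a': s0→{s5, s6, s7}, s2→{s7}, s3→{s5}, s4→{s1}, s6→{s5}, s7→{s3}; union {s1, s3, s5, s6, s7}; ε-closure = {s1, s3, s4, s5, s6, s7}.
State s7 is in {s1, s3, s4, s5, s6, s7}.

Yes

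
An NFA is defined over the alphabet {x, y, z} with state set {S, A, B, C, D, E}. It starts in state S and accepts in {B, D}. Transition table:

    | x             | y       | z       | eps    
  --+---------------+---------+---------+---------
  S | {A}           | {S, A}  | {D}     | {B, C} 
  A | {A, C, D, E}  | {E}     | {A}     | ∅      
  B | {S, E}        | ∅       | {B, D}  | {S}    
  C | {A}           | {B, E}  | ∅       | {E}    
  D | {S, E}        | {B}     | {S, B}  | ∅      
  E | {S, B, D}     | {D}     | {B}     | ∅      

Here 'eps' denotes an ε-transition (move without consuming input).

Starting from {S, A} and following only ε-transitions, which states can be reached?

Begin with {S, A}.
ε-move S → B; add B.
ε-move S → C; add C.
ε-move C → E; add E.

{S, A, B, C, E}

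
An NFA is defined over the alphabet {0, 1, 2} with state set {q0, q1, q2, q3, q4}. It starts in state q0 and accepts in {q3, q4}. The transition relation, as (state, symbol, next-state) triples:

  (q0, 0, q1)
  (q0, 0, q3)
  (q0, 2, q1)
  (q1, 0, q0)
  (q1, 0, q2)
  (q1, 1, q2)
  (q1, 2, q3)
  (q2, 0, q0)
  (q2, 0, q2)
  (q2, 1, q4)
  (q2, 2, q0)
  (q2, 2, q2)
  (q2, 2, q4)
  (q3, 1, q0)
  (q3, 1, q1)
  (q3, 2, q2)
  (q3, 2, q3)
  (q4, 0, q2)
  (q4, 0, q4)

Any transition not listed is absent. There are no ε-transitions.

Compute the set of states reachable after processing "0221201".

{q4}

Start in {q0}.
Read '0': {q0} → {q1, q3}.
Read '2': {q1, q3} → {q2, q3}.
Read '2': {q2, q3} → {q0, q2, q3, q4}.
Read '1': {q0, q2, q3, q4} → {q0, q1, q4}.
Read '2': {q0, q1, q4} → {q1, q3}.
Read '0': {q1, q3} → {q0, q2}.
Read '1': {q0, q2} → {q4}.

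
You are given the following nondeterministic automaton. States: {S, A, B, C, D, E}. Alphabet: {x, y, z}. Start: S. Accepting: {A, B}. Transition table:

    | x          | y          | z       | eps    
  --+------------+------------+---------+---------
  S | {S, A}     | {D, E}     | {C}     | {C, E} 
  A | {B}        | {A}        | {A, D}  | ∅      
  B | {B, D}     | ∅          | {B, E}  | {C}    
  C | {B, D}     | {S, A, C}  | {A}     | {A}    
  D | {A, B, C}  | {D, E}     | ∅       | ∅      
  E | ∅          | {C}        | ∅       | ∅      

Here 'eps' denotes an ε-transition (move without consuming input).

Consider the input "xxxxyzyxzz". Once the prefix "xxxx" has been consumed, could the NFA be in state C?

Yes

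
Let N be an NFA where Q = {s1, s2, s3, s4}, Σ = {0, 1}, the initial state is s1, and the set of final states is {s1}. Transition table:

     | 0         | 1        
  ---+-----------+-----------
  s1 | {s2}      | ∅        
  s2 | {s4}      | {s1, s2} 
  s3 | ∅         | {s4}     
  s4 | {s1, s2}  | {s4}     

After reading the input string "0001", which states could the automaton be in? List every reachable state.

Start in {s1}.
Read '0': {s1} → {s2}.
Read '0': {s2} → {s4}.
Read '0': {s4} → {s1, s2}.
Read '1': {s1, s2} → {s1, s2}.

{s1, s2}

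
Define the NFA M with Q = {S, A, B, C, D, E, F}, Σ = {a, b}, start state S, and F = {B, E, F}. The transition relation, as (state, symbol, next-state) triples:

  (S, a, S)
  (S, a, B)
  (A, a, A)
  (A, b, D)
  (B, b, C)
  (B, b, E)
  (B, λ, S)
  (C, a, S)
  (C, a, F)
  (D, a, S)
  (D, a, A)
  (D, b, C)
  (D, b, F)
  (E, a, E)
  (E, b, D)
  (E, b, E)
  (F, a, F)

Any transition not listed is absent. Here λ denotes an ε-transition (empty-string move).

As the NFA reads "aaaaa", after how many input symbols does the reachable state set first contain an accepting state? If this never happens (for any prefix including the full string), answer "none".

1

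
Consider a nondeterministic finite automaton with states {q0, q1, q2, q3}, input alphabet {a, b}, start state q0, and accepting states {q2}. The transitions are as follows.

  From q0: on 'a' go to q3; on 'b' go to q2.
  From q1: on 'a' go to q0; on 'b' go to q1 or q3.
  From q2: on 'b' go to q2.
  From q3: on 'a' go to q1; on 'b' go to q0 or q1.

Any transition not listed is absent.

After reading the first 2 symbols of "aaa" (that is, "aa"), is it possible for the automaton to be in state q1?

Start in {q0}.
Read 'a': q0→{q3}; now {q3}.
Read 'a': q3→{q1}; now {q1}.
State q1 is in {q1}.

Yes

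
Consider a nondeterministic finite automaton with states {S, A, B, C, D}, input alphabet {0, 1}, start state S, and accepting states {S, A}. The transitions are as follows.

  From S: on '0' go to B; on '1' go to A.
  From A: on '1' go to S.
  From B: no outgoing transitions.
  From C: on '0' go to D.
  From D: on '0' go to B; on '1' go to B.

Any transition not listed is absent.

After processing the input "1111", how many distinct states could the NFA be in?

1

Start in {S}.
Read '1': {S} → {A}.
Read '1': {A} → {S}.
Read '1': {S} → {A}.
Read '1': {A} → {S}.
That set has 1 state.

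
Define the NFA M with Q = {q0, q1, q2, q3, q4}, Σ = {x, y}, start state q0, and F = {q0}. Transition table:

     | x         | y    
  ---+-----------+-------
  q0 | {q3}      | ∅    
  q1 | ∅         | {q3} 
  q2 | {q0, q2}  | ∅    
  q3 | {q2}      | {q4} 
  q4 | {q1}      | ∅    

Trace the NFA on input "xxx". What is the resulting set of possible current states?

{q0, q2}

Start in {q0}.
Read 'x': {q0} → {q3}.
Read 'x': {q3} → {q2}.
Read 'x': {q2} → {q0, q2}.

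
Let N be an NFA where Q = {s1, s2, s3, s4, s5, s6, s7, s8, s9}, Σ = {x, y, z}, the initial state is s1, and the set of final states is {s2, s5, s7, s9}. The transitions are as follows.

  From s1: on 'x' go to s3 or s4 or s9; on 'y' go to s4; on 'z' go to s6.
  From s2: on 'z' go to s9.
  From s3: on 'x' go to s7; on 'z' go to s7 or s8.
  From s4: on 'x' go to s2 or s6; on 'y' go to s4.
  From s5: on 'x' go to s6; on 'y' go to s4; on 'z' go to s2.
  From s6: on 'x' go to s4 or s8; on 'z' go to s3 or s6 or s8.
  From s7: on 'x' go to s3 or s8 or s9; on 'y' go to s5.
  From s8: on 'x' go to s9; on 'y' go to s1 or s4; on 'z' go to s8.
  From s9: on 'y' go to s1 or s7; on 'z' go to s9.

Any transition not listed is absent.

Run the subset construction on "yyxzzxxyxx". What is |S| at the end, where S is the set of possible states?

6

Start in {s1}.
Read 'y': s1→{s4}; now {s4}.
Read 'y': s4→{s4}; now {s4}.
Read 'x': s4→{s2, s6}; now {s2, s6}.
Read 'z': s2→{s9}, s6→{s3, s6, s8}; now {s3, s6, s8, s9}.
Read 'z': s3→{s7, s8}, s6→{s3, s6, s8}, s8→{s8}, s9→{s9}; now {s3, s6, s7, s8, s9}.
Read 'x': s3→{s7}, s6→{s4, s8}, s7→{s3, s8, s9}, s8→{s9}, s9→∅; now {s3, s4, s7, s8, s9}.
Read 'x': s3→{s7}, s4→{s2, s6}, s7→{s3, s8, s9}, s8→{s9}, s9→∅; now {s2, s3, s6, s7, s8, s9}.
Read 'y': s2→∅, s3→∅, s6→∅, s7→{s5}, s8→{s1, s4}, s9→{s1, s7}; now {s1, s4, s5, s7}.
Read 'x': s1→{s3, s4, s9}, s4→{s2, s6}, s5→{s6}, s7→{s3, s8, s9}; now {s2, s3, s4, s6, s8, s9}.
Read 'x': s2→∅, s3→{s7}, s4→{s2, s6}, s6→{s4, s8}, s8→{s9}, s9→∅; now {s2, s4, s6, s7, s8, s9}.
That set has 6 states.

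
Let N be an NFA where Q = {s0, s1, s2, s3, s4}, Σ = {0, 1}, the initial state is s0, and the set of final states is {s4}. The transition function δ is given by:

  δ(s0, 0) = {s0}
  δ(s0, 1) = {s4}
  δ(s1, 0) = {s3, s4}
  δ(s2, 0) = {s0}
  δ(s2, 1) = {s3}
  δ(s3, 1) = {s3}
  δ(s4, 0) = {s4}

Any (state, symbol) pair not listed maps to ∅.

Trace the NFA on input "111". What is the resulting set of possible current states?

Start in {s0}.
Read '1': {s0} → {s4}.
Read '1': {s4} → ∅.
The set is empty and remains empty for the remaining 1 symbol.

∅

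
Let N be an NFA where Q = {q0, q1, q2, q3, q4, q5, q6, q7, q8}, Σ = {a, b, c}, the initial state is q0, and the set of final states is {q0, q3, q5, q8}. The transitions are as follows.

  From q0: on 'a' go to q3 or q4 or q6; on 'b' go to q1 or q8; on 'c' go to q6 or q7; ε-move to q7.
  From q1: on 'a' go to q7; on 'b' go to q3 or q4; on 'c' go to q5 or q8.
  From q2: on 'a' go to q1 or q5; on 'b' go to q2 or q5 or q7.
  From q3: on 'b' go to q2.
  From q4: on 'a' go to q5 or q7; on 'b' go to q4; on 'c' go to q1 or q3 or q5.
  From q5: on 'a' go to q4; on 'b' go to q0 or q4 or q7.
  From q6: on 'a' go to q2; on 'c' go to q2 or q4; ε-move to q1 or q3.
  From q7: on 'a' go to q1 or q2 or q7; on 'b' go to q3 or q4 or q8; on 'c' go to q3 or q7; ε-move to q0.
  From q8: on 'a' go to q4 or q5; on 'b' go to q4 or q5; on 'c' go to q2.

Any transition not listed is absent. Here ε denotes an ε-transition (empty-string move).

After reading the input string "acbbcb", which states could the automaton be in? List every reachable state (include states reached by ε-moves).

Start: ε-closure({q0}) = {q0, q7}.
Read 'a': q0→{q3, q4, q6}, q7→{q1, q2, q7}; union {q1, q2, q3, q4, q6, q7}; ε-closure = {q0, q1, q2, q3, q4, q6, q7}.
Read 'c': q0→{q6, q7}, q1→{q5, q8}, q2→∅, q3→∅, q4→{q1, q3, q5}, q6→{q2, q4}, q7→{q3, q7}; union {q1, q2, q3, q4, q5, q6, q7, q8}; ε-closure = {q0, q1, q2, q3, q4, q5, q6, q7, q8}.
Read 'b': q0→{q1, q8}, q1→{q3, q4}, q2→{q2, q5, q7}, q3→{q2}, q4→{q4}, q5→{q0, q4, q7}, q6→∅, q7→{q3, q4, q8}, q8→{q4, q5}; now {q0, q1, q2, q3, q4, q5, q7, q8}.
Read 'b': q0→{q1, q8}, q1→{q3, q4}, q2→{q2, q5, q7}, q3→{q2}, q4→{q4}, q5→{q0, q4, q7}, q7→{q3, q4, q8}, q8→{q4, q5}; now {q0, q1, q2, q3, q4, q5, q7, q8}.
Read 'c': q0→{q6, q7}, q1→{q5, q8}, q2→∅, q3→∅, q4→{q1, q3, q5}, q5→∅, q7→{q3, q7}, q8→{q2}; union {q1, q2, q3, q5, q6, q7, q8}; ε-closure = {q0, q1, q2, q3, q5, q6, q7, q8}.
Read 'b': q0→{q1, q8}, q1→{q3, q4}, q2→{q2, q5, q7}, q3→{q2}, q5→{q0, q4, q7}, q6→∅, q7→{q3, q4, q8}, q8→{q4, q5}; now {q0, q1, q2, q3, q4, q5, q7, q8}.

{q0, q1, q2, q3, q4, q5, q7, q8}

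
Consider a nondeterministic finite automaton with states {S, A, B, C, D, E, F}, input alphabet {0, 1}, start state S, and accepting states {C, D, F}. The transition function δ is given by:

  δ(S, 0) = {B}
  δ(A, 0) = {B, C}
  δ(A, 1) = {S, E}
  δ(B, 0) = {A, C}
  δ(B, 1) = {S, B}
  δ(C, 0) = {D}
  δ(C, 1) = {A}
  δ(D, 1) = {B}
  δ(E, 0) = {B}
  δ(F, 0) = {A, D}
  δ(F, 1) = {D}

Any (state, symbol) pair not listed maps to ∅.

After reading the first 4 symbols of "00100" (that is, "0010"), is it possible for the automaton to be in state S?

No

Start in {S}.
Read '0': {S} → {B}.
Read '0': {B} → {A, C}.
Read '1': {A, C} → {S, A, E}.
Read '0': {S, A, E} → {B, C}.
State S is not in {B, C}.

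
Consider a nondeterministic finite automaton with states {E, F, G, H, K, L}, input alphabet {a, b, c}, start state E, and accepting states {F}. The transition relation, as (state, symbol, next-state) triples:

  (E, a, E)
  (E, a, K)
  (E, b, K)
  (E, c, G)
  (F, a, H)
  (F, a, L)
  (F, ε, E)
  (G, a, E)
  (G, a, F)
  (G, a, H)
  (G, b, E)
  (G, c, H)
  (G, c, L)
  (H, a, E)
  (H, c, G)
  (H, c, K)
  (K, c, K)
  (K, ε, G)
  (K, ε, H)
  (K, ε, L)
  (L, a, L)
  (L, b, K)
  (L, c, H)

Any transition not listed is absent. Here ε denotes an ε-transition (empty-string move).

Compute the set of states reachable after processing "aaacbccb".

Start in {E}.
Read 'a': E→{E, K}; union {E, K}; ε-closure = {E, G, H, K, L}.
Read 'a': E→{E, K}, G→{E, F, H}, H→{E}, K→∅, L→{L}; union {E, F, H, K, L}; ε-closure = {E, F, G, H, K, L}.
Read 'a': E→{E, K}, F→{H, L}, G→{E, F, H}, H→{E}, K→∅, L→{L}; union {E, F, H, K, L}; ε-closure = {E, F, G, H, K, L}.
Read 'c': E→{G}, F→∅, G→{H, L}, H→{G, K}, K→{K}, L→{H}; now {G, H, K, L}.
Read 'b': G→{E}, H→∅, K→∅, L→{K}; union {E, K}; ε-closure = {E, G, H, K, L}.
Read 'c': E→{G}, G→{H, L}, H→{G, K}, K→{K}, L→{H}; now {G, H, K, L}.
Read 'c': G→{H, L}, H→{G, K}, K→{K}, L→{H}; now {G, H, K, L}.
Read 'b': G→{E}, H→∅, K→∅, L→{K}; union {E, K}; ε-closure = {E, G, H, K, L}.

{E, G, H, K, L}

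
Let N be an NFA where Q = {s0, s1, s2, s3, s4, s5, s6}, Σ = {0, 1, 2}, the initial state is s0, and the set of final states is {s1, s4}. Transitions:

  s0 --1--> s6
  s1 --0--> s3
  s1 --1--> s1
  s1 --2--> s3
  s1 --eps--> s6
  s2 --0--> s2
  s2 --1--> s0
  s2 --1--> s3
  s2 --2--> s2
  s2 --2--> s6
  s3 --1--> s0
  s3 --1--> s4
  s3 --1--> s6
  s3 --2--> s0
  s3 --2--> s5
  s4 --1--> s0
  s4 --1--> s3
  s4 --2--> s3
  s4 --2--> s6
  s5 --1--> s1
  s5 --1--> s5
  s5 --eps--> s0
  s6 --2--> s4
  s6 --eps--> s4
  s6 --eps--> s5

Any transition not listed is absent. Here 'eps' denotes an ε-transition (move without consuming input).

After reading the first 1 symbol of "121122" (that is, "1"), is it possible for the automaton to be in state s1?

No

Start in {s0}.
Read '1': {s0} → {s0, s4, s5, s6}.
State s1 is not in {s0, s4, s5, s6}.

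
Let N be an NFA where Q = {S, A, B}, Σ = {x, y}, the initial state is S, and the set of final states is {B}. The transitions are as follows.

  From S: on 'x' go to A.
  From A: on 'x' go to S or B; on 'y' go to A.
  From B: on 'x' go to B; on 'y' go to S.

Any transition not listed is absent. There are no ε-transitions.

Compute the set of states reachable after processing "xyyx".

{S, B}

Start in {S}.
Read 'x': {S} → {A}.
Read 'y': {A} → {A}.
Read 'y': {A} → {A}.
Read 'x': {A} → {S, B}.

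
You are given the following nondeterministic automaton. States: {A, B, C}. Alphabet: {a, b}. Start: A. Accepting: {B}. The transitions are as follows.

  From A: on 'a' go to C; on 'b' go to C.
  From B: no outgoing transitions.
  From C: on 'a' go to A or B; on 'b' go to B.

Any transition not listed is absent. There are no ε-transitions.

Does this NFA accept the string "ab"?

Yes

Start in {A}.
Read 'a': {A} → {C}.
Read 'b': {C} → {B}.
The final set {B} contains the accepting state B.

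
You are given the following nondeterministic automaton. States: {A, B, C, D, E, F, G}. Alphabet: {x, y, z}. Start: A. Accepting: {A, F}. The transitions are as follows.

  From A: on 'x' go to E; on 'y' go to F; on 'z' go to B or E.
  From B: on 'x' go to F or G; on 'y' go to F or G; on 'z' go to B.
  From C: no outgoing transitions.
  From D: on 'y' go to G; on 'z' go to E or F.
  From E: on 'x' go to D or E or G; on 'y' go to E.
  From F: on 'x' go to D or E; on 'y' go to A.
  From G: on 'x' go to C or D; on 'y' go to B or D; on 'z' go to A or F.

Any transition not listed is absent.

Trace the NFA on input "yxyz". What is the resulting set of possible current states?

Start in {A}.
Read 'y': {A} → {F}.
Read 'x': {F} → {D, E}.
Read 'y': {D, E} → {E, G}.
Read 'z': {E, G} → {A, F}.

{A, F}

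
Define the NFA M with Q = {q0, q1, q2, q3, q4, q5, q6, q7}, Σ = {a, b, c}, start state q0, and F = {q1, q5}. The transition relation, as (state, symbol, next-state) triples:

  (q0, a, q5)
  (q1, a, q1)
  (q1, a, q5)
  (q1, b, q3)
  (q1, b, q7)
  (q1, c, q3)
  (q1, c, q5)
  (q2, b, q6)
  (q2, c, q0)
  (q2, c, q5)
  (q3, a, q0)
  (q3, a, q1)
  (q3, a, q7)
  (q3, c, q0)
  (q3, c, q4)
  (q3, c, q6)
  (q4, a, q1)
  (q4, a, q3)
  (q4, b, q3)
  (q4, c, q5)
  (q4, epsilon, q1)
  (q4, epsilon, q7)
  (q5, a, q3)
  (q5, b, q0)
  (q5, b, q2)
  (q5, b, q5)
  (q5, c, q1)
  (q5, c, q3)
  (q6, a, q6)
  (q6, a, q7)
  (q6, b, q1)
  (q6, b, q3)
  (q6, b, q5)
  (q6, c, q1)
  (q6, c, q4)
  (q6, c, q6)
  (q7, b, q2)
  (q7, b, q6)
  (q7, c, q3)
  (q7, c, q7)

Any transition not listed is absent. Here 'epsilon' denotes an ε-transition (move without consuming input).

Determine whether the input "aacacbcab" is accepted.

Start in {q0}.
Read 'a': {q0} → {q5}.
Read 'a': {q5} → {q3}.
Read 'c': {q3} → {q0, q1, q4, q6, q7}.
Read 'a': {q0, q1, q4, q6, q7} → {q1, q3, q5, q6, q7}.
Read 'c': {q1, q3, q5, q6, q7} → {q0, q1, q3, q4, q5, q6, q7}.
Read 'b': {q0, q1, q3, q4, q5, q6, q7} → {q0, q1, q2, q3, q5, q6, q7}.
Read 'c': {q0, q1, q2, q3, q5, q6, q7} → {q0, q1, q3, q4, q5, q6, q7}.
Read 'a': {q0, q1, q3, q4, q5, q6, q7} → {q0, q1, q3, q5, q6, q7}.
Read 'b': {q0, q1, q3, q5, q6, q7} → {q0, q1, q2, q3, q5, q6, q7}.
The final set {q0, q1, q2, q3, q5, q6, q7} contains the accepting states q1, q5.

Yes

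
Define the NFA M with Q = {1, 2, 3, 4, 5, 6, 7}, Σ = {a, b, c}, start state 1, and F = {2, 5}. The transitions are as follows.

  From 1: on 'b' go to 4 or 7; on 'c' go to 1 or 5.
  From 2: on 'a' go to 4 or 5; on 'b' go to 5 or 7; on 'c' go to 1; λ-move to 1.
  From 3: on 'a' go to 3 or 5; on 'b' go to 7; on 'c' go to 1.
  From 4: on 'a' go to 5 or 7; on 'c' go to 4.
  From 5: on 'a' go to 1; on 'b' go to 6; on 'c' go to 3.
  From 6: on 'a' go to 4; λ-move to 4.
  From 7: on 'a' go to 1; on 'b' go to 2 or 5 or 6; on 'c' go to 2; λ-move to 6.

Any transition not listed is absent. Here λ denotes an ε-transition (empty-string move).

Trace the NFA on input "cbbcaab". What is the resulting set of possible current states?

{1, 2, 4, 5, 6, 7}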